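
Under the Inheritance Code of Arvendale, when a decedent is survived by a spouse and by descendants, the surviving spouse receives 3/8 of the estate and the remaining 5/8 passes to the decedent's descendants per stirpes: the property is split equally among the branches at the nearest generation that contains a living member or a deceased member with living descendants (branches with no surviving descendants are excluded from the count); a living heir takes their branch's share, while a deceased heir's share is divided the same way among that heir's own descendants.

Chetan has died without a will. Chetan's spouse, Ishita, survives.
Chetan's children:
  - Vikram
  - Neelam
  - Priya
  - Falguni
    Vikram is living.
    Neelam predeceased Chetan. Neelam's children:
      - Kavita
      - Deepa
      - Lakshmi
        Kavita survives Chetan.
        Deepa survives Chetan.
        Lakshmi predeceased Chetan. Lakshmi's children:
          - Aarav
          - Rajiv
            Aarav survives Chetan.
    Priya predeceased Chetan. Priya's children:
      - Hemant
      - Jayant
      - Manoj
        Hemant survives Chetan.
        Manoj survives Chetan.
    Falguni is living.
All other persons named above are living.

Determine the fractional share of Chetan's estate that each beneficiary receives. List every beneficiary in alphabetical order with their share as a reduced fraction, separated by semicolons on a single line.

Ishita, as surviving spouse, takes 3/8.
The remaining 5/8 passes to Chetan's descendants per stirpes.
The 5/8 is divided into 4 equal shares of 5/32 among Vikram, Neelam, Priya, Falguni.
Vikram is living and takes 5/32.
Neelam predeceased; the 5/32 allotted to Neelam's branch passes to Neelam's issue by representation.
The 5/32 is divided into 3 equal shares of 5/96 among Kavita, Deepa, Lakshmi.
Kavita is living and takes 5/96.
Deepa is living and takes 5/96.
Lakshmi predeceased; the 5/96 allotted to Lakshmi's branch passes to Lakshmi's issue by representation.
The 5/96 is divided into 2 equal shares of 5/192 among Aarav, Rajiv.
Aarav is living and takes 5/192.
Rajiv is living and takes 5/192.
Priya predeceased; the 5/32 allotted to Priya's branch passes to Priya's issue by representation.
The 5/32 is divided into 3 equal shares of 5/96 among Hemant, Jayant, Manoj.
Hemant is living and takes 5/96.
Jayant is living and takes 5/96.
Manoj is living and takes 5/96.
Falguni is living and takes 5/32.

Aarav 5/192; Deepa 5/96; Falguni 5/32; Hemant 5/96; Ishita 3/8; Jayant 5/96; Kavita 5/96; Manoj 5/96; Rajiv 5/192; Vikram 5/32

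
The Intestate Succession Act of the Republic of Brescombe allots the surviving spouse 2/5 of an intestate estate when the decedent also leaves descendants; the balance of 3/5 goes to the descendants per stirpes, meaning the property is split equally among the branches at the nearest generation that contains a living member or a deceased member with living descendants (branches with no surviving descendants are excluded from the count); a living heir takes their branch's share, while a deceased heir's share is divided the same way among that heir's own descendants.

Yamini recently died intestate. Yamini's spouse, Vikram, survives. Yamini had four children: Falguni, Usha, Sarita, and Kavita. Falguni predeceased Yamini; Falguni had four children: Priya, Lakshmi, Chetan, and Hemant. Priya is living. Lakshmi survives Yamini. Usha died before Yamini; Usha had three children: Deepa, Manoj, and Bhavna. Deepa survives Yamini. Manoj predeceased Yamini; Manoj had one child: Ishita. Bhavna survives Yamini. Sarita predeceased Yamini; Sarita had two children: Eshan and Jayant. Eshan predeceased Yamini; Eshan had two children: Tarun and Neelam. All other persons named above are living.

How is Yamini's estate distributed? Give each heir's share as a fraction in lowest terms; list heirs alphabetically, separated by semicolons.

Bhavna 1/20; Chetan 3/80; Deepa 1/20; Hemant 3/80; Ishita 1/20; Jayant 3/40; Kavita 3/20; Lakshmi 3/80; Neelam 3/80; Priya 3/80; Tarun 3/80; Vikram 2/5

Vikram, as surviving spouse, takes 2/5.
The remaining 3/5 passes to Yamini's descendants per stirpes.
The 3/5 is divided into 4 equal shares of 3/20 among Falguni, Usha, Sarita, Kavita.
Falguni predeceased; the 3/20 allotted to Falguni's branch passes to Falguni's issue by representation.
The 3/20 is divided into 4 equal shares of 3/80 among Priya, Lakshmi, Chetan, Hemant.
Priya is living and takes 3/80.
Lakshmi is living and takes 3/80.
Chetan is living and takes 3/80.
Hemant is living and takes 3/80.
Usha predeceased; the 3/20 allotted to Usha's branch passes to Usha's issue by representation.
The 3/20 is divided into 3 equal shares of 1/20 among Deepa, Manoj, Bhavna.
Deepa is living and takes 1/20.
Manoj predeceased; the 1/20 allotted to Manoj's branch passes to Manoj's issue by representation.
Ishita is the sole taker at this level and receives the full 1/20.
Bhavna is living and takes 1/20.
Sarita predeceased; the 3/20 allotted to Sarita's branch passes to Sarita's issue by representation.
The 3/20 is divided into 2 equal shares of 3/40 among Eshan, Jayant.
Eshan predeceased; the 3/40 allotted to Eshan's branch passes to Eshan's issue by representation.
The 3/40 is divided into 2 equal shares of 3/80 among Tarun, Neelam.
Tarun is living and takes 3/80.
Neelam is living and takes 3/80.
Jayant is living and takes 3/40.
Kavita is living and takes 3/20.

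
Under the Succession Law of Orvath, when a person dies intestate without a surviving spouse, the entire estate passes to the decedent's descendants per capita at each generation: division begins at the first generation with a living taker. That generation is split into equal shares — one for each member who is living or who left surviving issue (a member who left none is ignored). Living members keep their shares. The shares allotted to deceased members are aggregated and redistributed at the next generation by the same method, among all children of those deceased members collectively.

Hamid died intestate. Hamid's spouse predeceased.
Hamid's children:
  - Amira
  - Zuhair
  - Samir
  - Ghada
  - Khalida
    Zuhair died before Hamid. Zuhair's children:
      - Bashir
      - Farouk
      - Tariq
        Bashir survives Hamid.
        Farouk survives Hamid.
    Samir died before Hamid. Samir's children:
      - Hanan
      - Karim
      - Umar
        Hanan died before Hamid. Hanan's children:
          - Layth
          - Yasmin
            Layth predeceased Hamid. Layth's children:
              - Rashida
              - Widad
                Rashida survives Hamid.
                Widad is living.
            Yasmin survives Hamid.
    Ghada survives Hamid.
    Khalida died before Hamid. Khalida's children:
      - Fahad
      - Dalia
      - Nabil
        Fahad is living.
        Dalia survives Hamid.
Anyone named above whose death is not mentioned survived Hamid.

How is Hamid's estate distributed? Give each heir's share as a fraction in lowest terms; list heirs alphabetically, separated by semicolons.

Amira 1/5; Bashir 1/15; Dalia 1/15; Fahad 1/15; Farouk 1/15; Ghada 1/5; Karim 1/15; Nabil 1/15; Rashida 1/60; Tariq 1/15; Umar 1/15; Widad 1/60; Yasmin 1/30

There is no surviving spouse, so the entire estate passes to Hamid's descendants per capita at each generation.
At generation 1 (Amira, Zuhair, Samir, Ghada, Khalida) there are 5 shares of (1)/5 = 1/5 each.
Living: Amira and Ghada — each takes 1/5.
Deceased: Zuhair, Samir, and Khalida. Their combined 3/5 is pooled and carried to generation 2.
At generation 2 (Bashir, Farouk, Tariq, Hanan, Karim, Umar, Fahad, Dalia, Nabil) there are 9 shares of (3/5)/9 = 1/15 each.
Living: Bashir, Farouk, Tariq, Karim, Umar, Fahad, Dalia, and Nabil — each takes 1/15.
Deceased: Hanan. That 1/15 share is carried to generation 3.
At generation 3 (Layth, Yasmin) there are 2 shares of (1/15)/2 = 1/30 each.
Living: Yasmin — each takes 1/30.
Deceased: Layth. That 1/30 share is carried to generation 4.
At generation 4 (Rashida, Widad) there are 2 shares of (1/30)/2 = 1/60 each.
Living: Rashida and Widad — each takes 1/60.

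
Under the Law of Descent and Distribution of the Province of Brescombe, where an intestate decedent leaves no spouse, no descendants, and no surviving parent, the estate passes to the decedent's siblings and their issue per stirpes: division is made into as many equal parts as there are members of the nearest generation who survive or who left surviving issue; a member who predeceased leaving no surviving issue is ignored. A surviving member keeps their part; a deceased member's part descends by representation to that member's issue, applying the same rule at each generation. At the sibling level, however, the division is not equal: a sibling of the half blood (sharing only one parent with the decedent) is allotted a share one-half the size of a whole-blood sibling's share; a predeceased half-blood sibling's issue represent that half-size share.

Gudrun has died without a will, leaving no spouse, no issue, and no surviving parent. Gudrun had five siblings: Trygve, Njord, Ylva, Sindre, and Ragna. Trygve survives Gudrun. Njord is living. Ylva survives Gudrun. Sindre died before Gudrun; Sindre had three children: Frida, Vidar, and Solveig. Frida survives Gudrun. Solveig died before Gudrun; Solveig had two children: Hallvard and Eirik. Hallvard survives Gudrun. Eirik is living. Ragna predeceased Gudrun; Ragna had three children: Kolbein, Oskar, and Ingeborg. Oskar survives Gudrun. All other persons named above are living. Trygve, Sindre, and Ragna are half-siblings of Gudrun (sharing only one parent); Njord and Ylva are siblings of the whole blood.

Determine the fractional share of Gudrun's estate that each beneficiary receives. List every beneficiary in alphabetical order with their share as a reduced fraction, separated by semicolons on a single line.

Eirik 1/42; Frida 1/21; Hallvard 1/42; Ingeborg 1/21; Kolbein 1/21; Njord 2/7; Oskar 1/21; Trygve 1/7; Vidar 1/21; Ylva 2/7

No spouse, descendants, or parent survives, so the estate passes to Gudrun's siblings per stirpes.
Half-blood siblings count for one-half the weight of whole-blood siblings at the initial division.
Dividing 1 in proportion to weights (total weight 7/2): Trygve (weight 1/2) → 1/7; Njord (weight 1) → 2/7; Ylva (weight 1) → 2/7; Sindre (weight 1/2) → 1/7; Ragna (weight 1/2) → 1/7.
Trygve is living and takes 1/7.
Njord is living and takes 2/7.
Ylva is living and takes 2/7.
Sindre predeceased; the 1/7 allotted to Sindre's branch passes to Sindre's issue by representation.
The 1/7 is divided into 3 equal shares of 1/21 among Frida, Vidar, Solveig.
Frida is living and takes 1/21.
Vidar is living and takes 1/21.
Solveig predeceased; the 1/21 allotted to Solveig's branch passes to Solveig's issue by representation.
The 1/21 is divided into 2 equal shares of 1/42 among Hallvard, Eirik.
Hallvard is living and takes 1/42.
Eirik is living and takes 1/42.
Ragna predeceased; the 1/7 allotted to Ragna's branch passes to Ragna's issue by representation.
The 1/7 is divided into 3 equal shares of 1/21 among Kolbein, Oskar, Ingeborg.
Kolbein is living and takes 1/21.
Oskar is living and takes 1/21.
Ingeborg is living and takes 1/21.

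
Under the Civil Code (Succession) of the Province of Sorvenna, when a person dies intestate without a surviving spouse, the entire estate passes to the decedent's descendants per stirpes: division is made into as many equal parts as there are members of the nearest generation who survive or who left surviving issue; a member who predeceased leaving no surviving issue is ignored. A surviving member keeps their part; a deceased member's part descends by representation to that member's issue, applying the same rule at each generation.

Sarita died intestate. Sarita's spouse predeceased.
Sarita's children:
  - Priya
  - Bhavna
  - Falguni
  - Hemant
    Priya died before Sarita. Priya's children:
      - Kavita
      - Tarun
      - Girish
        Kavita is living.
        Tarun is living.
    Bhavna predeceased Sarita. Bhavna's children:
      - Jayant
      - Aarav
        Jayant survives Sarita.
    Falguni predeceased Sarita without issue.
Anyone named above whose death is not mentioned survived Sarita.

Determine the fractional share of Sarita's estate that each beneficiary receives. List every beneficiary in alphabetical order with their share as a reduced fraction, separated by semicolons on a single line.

There is no surviving spouse, so the entire estate passes to Sarita's descendants per stirpes.
Falguni left no surviving issue, so that branch lapses and is disregarded.
The estate is divided into 3 equal shares of 1/3 among Priya, Bhavna, Hemant.
Priya predeceased; the 1/3 allotted to Priya's branch passes to Priya's issue by representation.
The 1/3 is divided into 3 equal shares of 1/9 among Kavita, Tarun, Girish.
Kavita is living and takes 1/9.
Tarun is living and takes 1/9.
Girish is living and takes 1/9.
Bhavna predeceased; the 1/3 allotted to Bhavna's branch passes to Bhavna's issue by representation.
The 1/3 is divided into 2 equal shares of 1/6 among Jayant, Aarav.
Jayant is living and takes 1/6.
Aarav is living and takes 1/6.
Hemant is living and takes 1/3.

Aarav 1/6; Girish 1/9; Hemant 1/3; Jayant 1/6; Kavita 1/9; Tarun 1/9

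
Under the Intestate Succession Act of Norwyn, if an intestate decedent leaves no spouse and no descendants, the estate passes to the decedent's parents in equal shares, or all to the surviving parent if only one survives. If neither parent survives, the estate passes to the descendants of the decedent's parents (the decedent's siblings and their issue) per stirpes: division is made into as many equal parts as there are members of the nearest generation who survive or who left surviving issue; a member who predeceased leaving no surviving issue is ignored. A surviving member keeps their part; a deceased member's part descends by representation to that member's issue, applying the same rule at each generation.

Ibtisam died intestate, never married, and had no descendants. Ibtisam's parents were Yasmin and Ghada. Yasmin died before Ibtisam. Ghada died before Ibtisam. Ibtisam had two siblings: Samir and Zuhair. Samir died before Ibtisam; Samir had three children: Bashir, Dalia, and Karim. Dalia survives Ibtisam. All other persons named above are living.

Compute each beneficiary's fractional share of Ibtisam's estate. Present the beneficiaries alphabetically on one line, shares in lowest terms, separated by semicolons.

Bashir 1/6; Dalia 1/6; Karim 1/6; Zuhair 1/2

Neither parent survives and there are no descendants, so the estate passes to Ibtisam's siblings and their issue per stirpes.
The estate is divided into 2 equal shares of 1/2 among Samir, Zuhair.
Samir predeceased; the 1/2 allotted to Samir's branch passes to Samir's issue by representation.
The 1/2 is divided into 3 equal shares of 1/6 among Bashir, Dalia, Karim.
Bashir is living and takes 1/6.
Dalia is living and takes 1/6.
Karim is living and takes 1/6.
Zuhair is living and takes 1/2.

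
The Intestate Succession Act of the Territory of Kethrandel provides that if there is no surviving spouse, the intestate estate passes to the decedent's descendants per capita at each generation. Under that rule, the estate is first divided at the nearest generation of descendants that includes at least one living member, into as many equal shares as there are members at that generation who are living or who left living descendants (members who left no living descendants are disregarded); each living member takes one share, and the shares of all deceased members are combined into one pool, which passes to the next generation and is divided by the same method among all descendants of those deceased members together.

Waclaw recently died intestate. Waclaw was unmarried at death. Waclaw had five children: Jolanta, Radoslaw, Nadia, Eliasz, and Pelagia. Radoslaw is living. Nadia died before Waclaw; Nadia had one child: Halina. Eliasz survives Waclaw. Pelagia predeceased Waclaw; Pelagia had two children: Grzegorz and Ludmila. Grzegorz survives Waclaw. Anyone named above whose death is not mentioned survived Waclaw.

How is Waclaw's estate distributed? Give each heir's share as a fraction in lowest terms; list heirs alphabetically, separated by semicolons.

There is no surviving spouse, so the entire estate passes to Waclaw's descendants per capita at each generation.
At generation 1 (Jolanta, Radoslaw, Nadia, Eliasz, Pelagia) there are 5 shares of (1)/5 = 1/5 each.
Living: Jolanta, Radoslaw, and Eliasz — each takes 1/5.
Deceased: Nadia and Pelagia. Their combined 2/5 is pooled and carried to generation 2.
At generation 2 (Halina, Grzegorz, Ludmila) there are 3 shares of (2/5)/3 = 2/15 each.
Living: Halina, Grzegorz, and Ludmila — each takes 2/15.

Eliasz 1/5; Grzegorz 2/15; Halina 2/15; Jolanta 1/5; Ludmila 2/15; Radoslaw 1/5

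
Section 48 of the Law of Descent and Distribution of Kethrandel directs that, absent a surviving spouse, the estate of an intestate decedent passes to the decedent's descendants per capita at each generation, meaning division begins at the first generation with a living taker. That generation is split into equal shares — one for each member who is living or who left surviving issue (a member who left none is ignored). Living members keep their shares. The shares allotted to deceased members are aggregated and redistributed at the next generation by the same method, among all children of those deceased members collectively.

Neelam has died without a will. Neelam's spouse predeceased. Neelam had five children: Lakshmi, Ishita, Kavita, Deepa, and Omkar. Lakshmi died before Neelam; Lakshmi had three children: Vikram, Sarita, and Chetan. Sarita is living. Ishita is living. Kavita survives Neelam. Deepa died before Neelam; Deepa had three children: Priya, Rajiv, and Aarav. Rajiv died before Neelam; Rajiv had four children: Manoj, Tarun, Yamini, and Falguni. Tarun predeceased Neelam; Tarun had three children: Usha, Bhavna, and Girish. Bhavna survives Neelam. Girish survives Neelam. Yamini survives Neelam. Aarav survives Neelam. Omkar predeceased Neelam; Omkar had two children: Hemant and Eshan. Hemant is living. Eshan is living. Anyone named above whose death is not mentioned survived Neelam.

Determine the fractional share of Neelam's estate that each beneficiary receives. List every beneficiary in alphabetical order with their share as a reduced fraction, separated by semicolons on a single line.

There is no surviving spouse, so the entire estate passes to Neelam's descendants per capita at each generation.
At generation 1 (Lakshmi, Ishita, Kavita, Deepa, Omkar) there are 5 shares of (1)/5 = 1/5 each.
Living: Ishita and Kavita — each takes 1/5.
Deceased: Lakshmi, Deepa, and Omkar. Their combined 3/5 is pooled and carried to generation 2.
At generation 2 (Vikram, Sarita, Chetan, Priya, Rajiv, Aarav, Hemant, Eshan) there are 8 shares of (3/5)/8 = 3/40 each.
Living: Vikram, Sarita, Chetan, Priya, Aarav, Hemant, and Eshan — each takes 3/40.
Deceased: Rajiv. That 3/40 share is carried to generation 3.
At generation 3 (Manoj, Tarun, Yamini, Falguni) there are 4 shares of (3/40)/4 = 3/160 each.
Living: Manoj, Yamini, and Falguni — each takes 3/160.
Deceased: Tarun. That 3/160 share is carried to generation 4.
At generation 4 (Usha, Bhavna, Girish) there are 3 shares of (3/160)/3 = 1/160 each.
Living: Usha, Bhavna, and Girish — each takes 1/160.

Aarav 3/40; Bhavna 1/160; Chetan 3/40; Eshan 3/40; Falguni 3/160; Girish 1/160; Hemant 3/40; Ishita 1/5; Kavita 1/5; Manoj 3/160; Priya 3/40; Sarita 3/40; Usha 1/160; Vikram 3/40; Yamini 3/160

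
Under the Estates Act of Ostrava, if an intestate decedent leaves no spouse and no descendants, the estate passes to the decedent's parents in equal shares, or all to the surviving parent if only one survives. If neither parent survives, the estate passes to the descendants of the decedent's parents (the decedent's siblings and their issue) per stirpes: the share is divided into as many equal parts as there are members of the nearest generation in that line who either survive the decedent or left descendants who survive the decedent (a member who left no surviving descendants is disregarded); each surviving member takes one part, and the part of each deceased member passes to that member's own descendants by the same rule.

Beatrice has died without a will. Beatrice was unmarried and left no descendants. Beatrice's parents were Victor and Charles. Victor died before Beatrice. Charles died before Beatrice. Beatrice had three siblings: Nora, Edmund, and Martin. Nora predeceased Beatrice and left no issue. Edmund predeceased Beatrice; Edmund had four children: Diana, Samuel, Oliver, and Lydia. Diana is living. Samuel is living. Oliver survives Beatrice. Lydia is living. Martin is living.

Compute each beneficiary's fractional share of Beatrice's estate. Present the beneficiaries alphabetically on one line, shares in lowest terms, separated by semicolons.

Neither parent survives and there are no descendants, so the estate passes to Beatrice's siblings and their issue per stirpes.
Nora left no surviving issue, so that branch lapses and is disregarded.
The estate is divided into 2 equal shares of 1/2 among Edmund, Martin.
Edmund predeceased; the 1/2 allotted to Edmund's branch passes to Edmund's issue by representation.
The 1/2 is divided into 4 equal shares of 1/8 among Diana, Samuel, Oliver, Lydia.
Diana is living and takes 1/8.
Samuel is living and takes 1/8.
Oliver is living and takes 1/8.
Lydia is living and takes 1/8.
Martin is living and takes 1/2.

Diana 1/8; Lydia 1/8; Martin 1/2; Oliver 1/8; Samuel 1/8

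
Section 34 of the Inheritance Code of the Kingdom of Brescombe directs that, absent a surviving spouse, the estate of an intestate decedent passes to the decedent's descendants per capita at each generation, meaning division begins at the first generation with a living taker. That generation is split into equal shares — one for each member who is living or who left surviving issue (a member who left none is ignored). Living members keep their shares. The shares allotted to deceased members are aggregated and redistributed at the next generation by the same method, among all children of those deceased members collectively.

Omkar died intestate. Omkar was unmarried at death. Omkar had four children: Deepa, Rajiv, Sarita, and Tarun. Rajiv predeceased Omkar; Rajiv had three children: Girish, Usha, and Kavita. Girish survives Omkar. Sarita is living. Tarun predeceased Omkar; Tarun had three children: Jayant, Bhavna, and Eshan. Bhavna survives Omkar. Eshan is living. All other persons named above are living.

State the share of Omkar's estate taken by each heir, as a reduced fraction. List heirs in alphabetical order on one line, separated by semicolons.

There is no surviving spouse, so the entire estate passes to Omkar's descendants per capita at each generation.
At generation 1 (Deepa, Rajiv, Sarita, Tarun) there are 4 shares of (1)/4 = 1/4 each.
Living: Deepa and Sarita — each takes 1/4.
Deceased: Rajiv and Tarun. Their combined 1/2 is pooled and carried to generation 2.
At generation 2 (Girish, Usha, Kavita, Jayant, Bhavna, Eshan) there are 6 shares of (1/2)/6 = 1/12 each.
Living: Girish, Usha, Kavita, Jayant, Bhavna, and Eshan — each takes 1/12.

Bhavna 1/12; Deepa 1/4; Eshan 1/12; Girish 1/12; Jayant 1/12; Kavita 1/12; Sarita 1/4; Usha 1/12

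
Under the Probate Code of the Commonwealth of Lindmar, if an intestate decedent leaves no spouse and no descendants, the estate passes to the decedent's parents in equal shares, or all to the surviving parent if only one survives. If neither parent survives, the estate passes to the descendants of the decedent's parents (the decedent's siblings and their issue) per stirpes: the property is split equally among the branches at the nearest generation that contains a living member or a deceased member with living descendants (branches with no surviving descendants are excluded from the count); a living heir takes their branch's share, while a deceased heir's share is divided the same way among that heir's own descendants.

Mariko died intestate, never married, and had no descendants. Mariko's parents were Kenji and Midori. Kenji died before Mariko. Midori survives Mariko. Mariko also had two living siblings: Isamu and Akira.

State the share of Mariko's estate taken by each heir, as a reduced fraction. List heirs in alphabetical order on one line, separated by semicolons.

Midori 1

Only one parent, Midori, survives, so Midori takes the entire estate. The siblings take nothing because a surviving parent has priority.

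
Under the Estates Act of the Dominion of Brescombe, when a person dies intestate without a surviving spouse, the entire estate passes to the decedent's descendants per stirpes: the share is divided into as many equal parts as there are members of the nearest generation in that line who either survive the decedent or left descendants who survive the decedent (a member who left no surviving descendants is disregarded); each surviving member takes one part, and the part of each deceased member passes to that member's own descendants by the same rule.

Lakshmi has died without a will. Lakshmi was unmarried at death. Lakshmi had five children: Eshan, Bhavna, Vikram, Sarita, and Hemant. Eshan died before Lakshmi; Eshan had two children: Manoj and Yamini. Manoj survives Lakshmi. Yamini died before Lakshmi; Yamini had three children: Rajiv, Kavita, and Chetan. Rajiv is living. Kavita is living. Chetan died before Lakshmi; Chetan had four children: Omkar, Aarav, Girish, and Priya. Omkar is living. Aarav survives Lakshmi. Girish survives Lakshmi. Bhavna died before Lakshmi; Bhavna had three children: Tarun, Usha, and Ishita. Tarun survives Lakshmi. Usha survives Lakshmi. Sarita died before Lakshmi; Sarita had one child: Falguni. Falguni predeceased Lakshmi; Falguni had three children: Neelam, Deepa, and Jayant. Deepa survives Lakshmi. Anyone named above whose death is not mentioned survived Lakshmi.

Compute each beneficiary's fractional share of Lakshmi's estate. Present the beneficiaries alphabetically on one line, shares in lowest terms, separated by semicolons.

Aarav 1/120; Deepa 1/15; Girish 1/120; Hemant 1/5; Ishita 1/15; Jayant 1/15; Kavita 1/30; Manoj 1/10; Neelam 1/15; Omkar 1/120; Priya 1/120; Rajiv 1/30; Tarun 1/15; Usha 1/15; Vikram 1/5

There is no surviving spouse, so the entire estate passes to Lakshmi's descendants per stirpes.
The estate is divided into 5 equal shares of 1/5 among Eshan, Bhavna, Vikram, Sarita, Hemant.
Eshan predeceased; the 1/5 allotted to Eshan's branch passes to Eshan's issue by representation.
The 1/5 is divided into 2 equal shares of 1/10 among Manoj, Yamini.
Manoj is living and takes 1/10.
Yamini predeceased; the 1/10 allotted to Yamini's branch passes to Yamini's issue by representation.
The 1/10 is divided into 3 equal shares of 1/30 among Rajiv, Kavita, Chetan.
Rajiv is living and takes 1/30.
Kavita is living and takes 1/30.
Chetan predeceased; the 1/30 allotted to Chetan's branch passes to Chetan's issue by representation.
The 1/30 is divided into 4 equal shares of 1/120 among Omkar, Aarav, Girish, Priya.
Omkar is living and takes 1/120.
Aarav is living and takes 1/120.
Girish is living and takes 1/120.
Priya is living and takes 1/120.
Bhavna predeceased; the 1/5 allotted to Bhavna's branch passes to Bhavna's issue by representation.
The 1/5 is divided into 3 equal shares of 1/15 among Tarun, Usha, Ishita.
Tarun is living and takes 1/15.
Usha is living and takes 1/15.
Ishita is living and takes 1/15.
Vikram is living and takes 1/5.
Sarita predeceased; the 1/5 allotted to Sarita's branch passes to Sarita's issue by representation.
Falguni's line is the sole branch at this level, so the full 1/5 passes to Falguni's issue by representation.
The 1/5 is divided into 3 equal shares of 1/15 among Neelam, Deepa, Jayant.
Neelam is living and takes 1/15.
Deepa is living and takes 1/15.
Jayant is living and takes 1/15.
Hemant is living and takes 1/5.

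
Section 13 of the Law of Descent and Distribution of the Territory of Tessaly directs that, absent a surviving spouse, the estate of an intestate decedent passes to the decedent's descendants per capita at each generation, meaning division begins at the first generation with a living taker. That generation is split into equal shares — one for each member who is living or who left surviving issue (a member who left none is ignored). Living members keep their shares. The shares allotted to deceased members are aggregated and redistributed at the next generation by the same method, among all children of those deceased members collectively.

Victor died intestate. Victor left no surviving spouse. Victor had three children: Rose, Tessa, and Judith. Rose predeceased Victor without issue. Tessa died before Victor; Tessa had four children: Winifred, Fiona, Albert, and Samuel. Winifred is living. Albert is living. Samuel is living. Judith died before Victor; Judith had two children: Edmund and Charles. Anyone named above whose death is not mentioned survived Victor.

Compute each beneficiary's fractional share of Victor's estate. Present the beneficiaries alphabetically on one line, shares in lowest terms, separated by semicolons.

There is no surviving spouse, so the entire estate passes to Victor's descendants per capita at each generation.
No one at generation 1 (Tessa, Judith) is living; moving to the next generation.
At generation 2 (Winifred, Fiona, Albert, Samuel, Edmund, Charles) there are 6 shares of (1)/6 = 1/6 each.
Living: Winifred, Fiona, Albert, Samuel, Edmund, and Charles — each takes 1/6.

Albert 1/6; Charles 1/6; Edmund 1/6; Fiona 1/6; Samuel 1/6; Winifred 1/6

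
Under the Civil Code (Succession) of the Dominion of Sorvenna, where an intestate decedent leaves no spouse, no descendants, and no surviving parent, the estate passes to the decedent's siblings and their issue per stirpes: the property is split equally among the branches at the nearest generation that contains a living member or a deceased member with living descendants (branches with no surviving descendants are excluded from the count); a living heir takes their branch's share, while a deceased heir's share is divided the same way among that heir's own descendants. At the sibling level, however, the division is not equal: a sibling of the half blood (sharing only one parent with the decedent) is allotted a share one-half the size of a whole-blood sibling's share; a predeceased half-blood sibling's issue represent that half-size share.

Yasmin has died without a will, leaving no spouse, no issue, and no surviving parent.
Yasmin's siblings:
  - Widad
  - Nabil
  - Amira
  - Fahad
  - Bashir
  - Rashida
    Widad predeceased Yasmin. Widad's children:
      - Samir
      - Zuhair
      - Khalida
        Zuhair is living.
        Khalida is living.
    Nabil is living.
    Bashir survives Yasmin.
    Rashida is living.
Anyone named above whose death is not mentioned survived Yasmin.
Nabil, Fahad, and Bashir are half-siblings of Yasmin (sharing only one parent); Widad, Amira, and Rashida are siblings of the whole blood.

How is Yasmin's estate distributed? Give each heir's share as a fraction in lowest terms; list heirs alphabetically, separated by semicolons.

No spouse, descendants, or parent survives, so the estate passes to Yasmin's siblings per stirpes.
Half-blood siblings count for one-half the weight of whole-blood siblings at the initial division.
Dividing 1 in proportion to weights (total weight 9/2): Widad (weight 1) → 2/9; Nabil (weight 1/2) → 1/9; Amira (weight 1) → 2/9; Fahad (weight 1/2) → 1/9; Bashir (weight 1/2) → 1/9; Rashida (weight 1) → 2/9.
Widad predeceased; the 2/9 allotted to Widad's branch passes to Widad's issue by representation.
The 2/9 is divided into 3 equal shares of 2/27 among Samir, Zuhair, Khalida.
Samir is living and takes 2/27.
Zuhair is living and takes 2/27.
Khalida is living and takes 2/27.
Nabil is living and takes 1/9.
Amira is living and takes 2/9.
Fahad is living and takes 1/9.
Bashir is living and takes 1/9.
Rashida is living and takes 2/9.

Amira 2/9; Bashir 1/9; Fahad 1/9; Khalida 2/27; Nabil 1/9; Rashida 2/9; Samir 2/27; Zuhair 2/27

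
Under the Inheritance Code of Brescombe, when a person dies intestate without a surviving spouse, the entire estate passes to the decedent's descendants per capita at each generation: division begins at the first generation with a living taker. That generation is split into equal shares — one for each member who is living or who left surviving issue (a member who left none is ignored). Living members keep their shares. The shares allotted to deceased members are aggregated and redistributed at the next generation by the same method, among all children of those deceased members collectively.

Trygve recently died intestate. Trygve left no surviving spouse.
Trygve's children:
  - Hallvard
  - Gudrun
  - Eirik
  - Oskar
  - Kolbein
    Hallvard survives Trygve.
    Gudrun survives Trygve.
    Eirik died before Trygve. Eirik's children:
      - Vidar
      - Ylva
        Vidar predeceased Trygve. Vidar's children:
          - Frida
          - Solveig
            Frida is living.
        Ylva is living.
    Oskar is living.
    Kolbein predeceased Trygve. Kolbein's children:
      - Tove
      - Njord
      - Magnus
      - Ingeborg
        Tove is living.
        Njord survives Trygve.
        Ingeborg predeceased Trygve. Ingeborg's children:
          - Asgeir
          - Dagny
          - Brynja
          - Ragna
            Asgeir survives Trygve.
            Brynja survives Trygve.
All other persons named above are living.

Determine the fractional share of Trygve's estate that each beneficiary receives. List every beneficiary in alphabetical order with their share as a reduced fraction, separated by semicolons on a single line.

Asgeir 1/45; Brynja 1/45; Dagny 1/45; Frida 1/45; Gudrun 1/5; Hallvard 1/5; Magnus 1/15; Njord 1/15; Oskar 1/5; Ragna 1/45; Solveig 1/45; Tove 1/15; Ylva 1/15

There is no surviving spouse, so the entire estate passes to Trygve's descendants per capita at each generation.
At generation 1 (Hallvard, Gudrun, Eirik, Oskar, Kolbein) there are 5 shares of (1)/5 = 1/5 each.
Living: Hallvard, Gudrun, and Oskar — each takes 1/5.
Deceased: Eirik and Kolbein. Their combined 2/5 is pooled and carried to generation 2.
At generation 2 (Vidar, Ylva, Tove, Njord, Magnus, Ingeborg) there are 6 shares of (2/5)/6 = 1/15 each.
Living: Ylva, Tove, Njord, and Magnus — each takes 1/15.
Deceased: Vidar and Ingeborg. Their combined 2/15 is pooled and carried to generation 3.
At generation 3 (Frida, Solveig, Asgeir, Dagny, Brynja, Ragna) there are 6 shares of (2/15)/6 = 1/45 each.
Living: Frida, Solveig, Asgeir, Dagny, Brynja, and Ragna — each takes 1/45.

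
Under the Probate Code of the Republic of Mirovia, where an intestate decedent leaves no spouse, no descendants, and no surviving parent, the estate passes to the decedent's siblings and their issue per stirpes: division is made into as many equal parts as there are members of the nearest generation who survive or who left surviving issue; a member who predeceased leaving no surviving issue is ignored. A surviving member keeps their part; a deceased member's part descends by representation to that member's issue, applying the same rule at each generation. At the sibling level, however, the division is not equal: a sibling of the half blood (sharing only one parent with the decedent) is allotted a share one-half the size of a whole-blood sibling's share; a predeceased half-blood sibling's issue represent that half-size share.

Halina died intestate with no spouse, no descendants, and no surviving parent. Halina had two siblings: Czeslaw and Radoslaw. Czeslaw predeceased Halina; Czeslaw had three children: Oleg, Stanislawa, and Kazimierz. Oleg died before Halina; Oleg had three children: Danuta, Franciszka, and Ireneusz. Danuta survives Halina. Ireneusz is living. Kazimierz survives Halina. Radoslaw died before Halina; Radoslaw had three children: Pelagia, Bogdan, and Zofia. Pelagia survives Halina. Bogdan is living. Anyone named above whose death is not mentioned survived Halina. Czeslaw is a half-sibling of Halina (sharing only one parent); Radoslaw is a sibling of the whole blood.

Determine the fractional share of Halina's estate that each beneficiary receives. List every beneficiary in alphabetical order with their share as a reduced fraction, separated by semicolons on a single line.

No spouse, descendants, or parent survives, so the estate passes to Halina's siblings per stirpes.
Half-blood siblings count for one-half the weight of whole-blood siblings at the initial division.
Dividing 1 in proportion to weights (total weight 3/2): Czeslaw (weight 1/2) → 1/3; Radoslaw (weight 1) → 2/3.
Czeslaw predeceased; the 1/3 allotted to Czeslaw's branch passes to Czeslaw's issue by representation.
The 1/3 is divided into 3 equal shares of 1/9 among Oleg, Stanislawa, Kazimierz.
Oleg predeceased; the 1/9 allotted to Oleg's branch passes to Oleg's issue by representation.
The 1/9 is divided into 3 equal shares of 1/27 among Danuta, Franciszka, Ireneusz.
Danuta is living and takes 1/27.
Franciszka is living and takes 1/27.
Ireneusz is living and takes 1/27.
Stanislawa is living and takes 1/9.
Kazimierz is living and takes 1/9.
Radoslaw predeceased; the 2/3 allotted to Radoslaw's branch passes to Radoslaw's issue by representation.
The 2/3 is divided into 3 equal shares of 2/9 among Pelagia, Bogdan, Zofia.
Pelagia is living and takes 2/9.
Bogdan is living and takes 2/9.
Zofia is living and takes 2/9.

Bogdan 2/9; Danuta 1/27; Franciszka 1/27; Ireneusz 1/27; Kazimierz 1/9; Pelagia 2/9; Stanislawa 1/9; Zofia 2/9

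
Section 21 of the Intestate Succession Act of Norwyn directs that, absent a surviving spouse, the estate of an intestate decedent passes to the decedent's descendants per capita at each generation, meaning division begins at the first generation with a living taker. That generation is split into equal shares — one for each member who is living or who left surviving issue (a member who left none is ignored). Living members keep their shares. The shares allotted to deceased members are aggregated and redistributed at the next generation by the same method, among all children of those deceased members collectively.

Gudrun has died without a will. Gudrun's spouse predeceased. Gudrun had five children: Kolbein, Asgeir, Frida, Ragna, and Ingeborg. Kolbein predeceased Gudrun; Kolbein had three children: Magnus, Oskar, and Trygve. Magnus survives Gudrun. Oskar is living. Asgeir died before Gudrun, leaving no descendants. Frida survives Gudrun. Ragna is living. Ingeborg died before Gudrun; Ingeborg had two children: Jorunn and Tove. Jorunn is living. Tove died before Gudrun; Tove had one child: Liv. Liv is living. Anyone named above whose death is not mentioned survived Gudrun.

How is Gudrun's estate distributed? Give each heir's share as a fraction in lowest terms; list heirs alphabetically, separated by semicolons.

There is no surviving spouse, so the entire estate passes to Gudrun's descendants per capita at each generation.
At generation 1 (Kolbein, Frida, Ragna, Ingeborg) there are 4 shares of (1)/4 = 1/4 each.
Living: Frida and Ragna — each takes 1/4.
Deceased: Kolbein and Ingeborg. Their combined 1/2 is pooled and carried to generation 2.
At generation 2 (Magnus, Oskar, Trygve, Jorunn, Tove) there are 5 shares of (1/2)/5 = 1/10 each.
Living: Magnus, Oskar, Trygve, and Jorunn — each takes 1/10.
Deceased: Tove. That 1/10 share is carried to generation 3.
At generation 3 (Liv) there are 1 shares of (1/10)/1 = 1/10 each.
Living: Liv — each takes 1/10.

Frida 1/4; Jorunn 1/10; Liv 1/10; Magnus 1/10; Oskar 1/10; Ragna 1/4; Trygve 1/10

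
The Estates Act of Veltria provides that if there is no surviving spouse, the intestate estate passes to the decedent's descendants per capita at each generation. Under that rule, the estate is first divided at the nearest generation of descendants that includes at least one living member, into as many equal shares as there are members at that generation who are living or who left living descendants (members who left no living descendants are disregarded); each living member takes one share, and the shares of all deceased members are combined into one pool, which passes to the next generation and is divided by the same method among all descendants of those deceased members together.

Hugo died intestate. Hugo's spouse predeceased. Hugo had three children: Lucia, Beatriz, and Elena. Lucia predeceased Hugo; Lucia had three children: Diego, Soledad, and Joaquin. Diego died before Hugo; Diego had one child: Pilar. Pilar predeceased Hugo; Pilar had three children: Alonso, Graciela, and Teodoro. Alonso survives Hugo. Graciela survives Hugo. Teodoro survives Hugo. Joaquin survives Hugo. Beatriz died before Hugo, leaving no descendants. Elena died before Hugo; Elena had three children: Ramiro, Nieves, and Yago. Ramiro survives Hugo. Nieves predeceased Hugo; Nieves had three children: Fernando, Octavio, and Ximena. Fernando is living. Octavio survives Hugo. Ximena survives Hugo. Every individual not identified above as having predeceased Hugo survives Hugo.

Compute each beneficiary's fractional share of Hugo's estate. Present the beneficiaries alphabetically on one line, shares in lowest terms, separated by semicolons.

There is no surviving spouse, so the entire estate passes to Hugo's descendants per capita at each generation.
No one at generation 1 (Lucia, Elena) is living; moving to the next generation.
At generation 2 (Diego, Soledad, Joaquin, Ramiro, Nieves, Yago) there are 6 shares of (1)/6 = 1/6 each.
Living: Soledad, Joaquin, Ramiro, and Yago — each takes 1/6.
Deceased: Diego and Nieves. Their combined 1/3 is pooled and carried to generation 3.
At generation 3 (Pilar, Fernando, Octavio, Ximena) there are 4 shares of (1/3)/4 = 1/12 each.
Living: Fernando, Octavio, and Ximena — each takes 1/12.
Deceased: Pilar. That 1/12 share is carried to generation 4.
At generation 4 (Alonso, Graciela, Teodoro) there are 3 shares of (1/12)/3 = 1/36 each.
Living: Alonso, Graciela, and Teodoro — each takes 1/36.

Alonso 1/36; Fernando 1/12; Graciela 1/36; Joaquin 1/6; Octavio 1/12; Ramiro 1/6; Soledad 1/6; Teodoro 1/36; Ximena 1/12; Yago 1/6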